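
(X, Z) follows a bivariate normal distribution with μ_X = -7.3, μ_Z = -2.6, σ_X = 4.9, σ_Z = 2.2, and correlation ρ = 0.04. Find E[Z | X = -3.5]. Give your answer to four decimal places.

The regression of Z on X has slope ρ·σ_Z/σ_X and passes through (μ_X, μ_Z).
E[Z | X=-3.5] = -2.6 + (0.04)·(2.2/4.9)·(-3.5 − (-7.3)) = -2.6 + (0.017959)·(3.8) = -2.5318.

-2.5318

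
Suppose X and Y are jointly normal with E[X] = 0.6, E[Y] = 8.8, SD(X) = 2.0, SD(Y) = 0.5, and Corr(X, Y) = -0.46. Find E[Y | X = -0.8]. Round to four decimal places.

E[Y | X=x] = μ_Y + ρ(σ_Y/σ_X)(x − μ_X) for jointly normal variables.
E[Y | X=-0.8] = 8.8 + (-0.46)·(0.5/2.0)·(-0.8 − (0.6)) = 8.8 + (-0.115)·(-1.4) = 8.9610.

8.9610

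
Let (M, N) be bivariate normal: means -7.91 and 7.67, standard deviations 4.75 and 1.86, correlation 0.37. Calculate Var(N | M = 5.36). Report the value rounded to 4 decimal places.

2.9860

Var(N | M=x) = (1 − ρ²)·σ_N².
Var(N | M=5.36) = (1.86)²·(1 − (0.37)²) = 3.4596·0.8631 = 2.9860.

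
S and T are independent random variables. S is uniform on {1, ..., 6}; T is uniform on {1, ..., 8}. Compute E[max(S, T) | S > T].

P(S > T) = 5/16.
Summing max(S,T)·P(x,y) over outcomes with S > T gives 35/24.
E[max(S, T) | S > T] = (35/24) / (5/16) = 14/3.

14/3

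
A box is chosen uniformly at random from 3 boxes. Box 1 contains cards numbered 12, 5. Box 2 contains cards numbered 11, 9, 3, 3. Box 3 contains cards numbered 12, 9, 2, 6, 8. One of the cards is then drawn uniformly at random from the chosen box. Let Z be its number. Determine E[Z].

E[Z | box 1] = (12+5)/2 = 17/2.
E[Z | box 2] = (11+9+3+3)/4 = 13/2.
E[Z | box 3] = (12+9+2+6+8)/5 = 37/5.
E[Z] = (1/3)·(17/2) + (1/3)·(13/2) + (1/3)·(37/5) = 112/15.

112/15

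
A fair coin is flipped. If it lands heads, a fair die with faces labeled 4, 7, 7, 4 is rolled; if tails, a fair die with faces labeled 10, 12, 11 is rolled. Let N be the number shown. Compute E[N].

33/4

E[N | heads] = (4+7+7+4)/4 = 11/2.
E[N | tails] = (10+12+11)/3 = 11.
E[N] = (1/2)·(11/2) + (1/2)·(11) = 33/4.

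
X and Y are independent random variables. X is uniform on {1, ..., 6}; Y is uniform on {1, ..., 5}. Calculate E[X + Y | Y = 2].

11/2

Outcomes with Y = 2: (1,2), (2,2), (3,2), (4,2), (5,2), (6,2), each with probability 1/30.
E[X + Y | Y = 2] = (3 + 4 + 5 + 6 + 7 + 8) / 6 = 11/2.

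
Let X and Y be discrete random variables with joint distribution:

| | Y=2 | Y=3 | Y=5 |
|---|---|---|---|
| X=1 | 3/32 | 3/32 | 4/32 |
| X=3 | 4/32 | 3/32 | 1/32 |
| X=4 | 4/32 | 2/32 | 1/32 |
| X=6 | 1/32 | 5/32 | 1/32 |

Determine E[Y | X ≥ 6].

P(X ≥ 6) = 7/32.
Σ Y·P over the event = 2·(1/32) + 3·(5/32) + 5·(1/32) = 11/16.
E[Y | X ≥ 6] = (11/16) / (7/32) = 22/7.

22/7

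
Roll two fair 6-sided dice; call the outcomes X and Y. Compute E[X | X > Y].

P(X > Y) = 5/12.
Summing X·P(x,y) over outcomes with X > Y gives 35/18.
E[X | X > Y] = (35/18) / (5/12) = 14/3.

14/3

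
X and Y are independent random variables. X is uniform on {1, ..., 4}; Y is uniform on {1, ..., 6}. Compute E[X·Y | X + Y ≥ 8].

35/2

P(X + Y ≥ 8) = 1/4.
Summing XY·P(x,y) over outcomes with X + Y ≥ 8 gives 35/8.
E[X·Y | X + Y ≥ 8] = (35/8) / (1/4) = 35/2.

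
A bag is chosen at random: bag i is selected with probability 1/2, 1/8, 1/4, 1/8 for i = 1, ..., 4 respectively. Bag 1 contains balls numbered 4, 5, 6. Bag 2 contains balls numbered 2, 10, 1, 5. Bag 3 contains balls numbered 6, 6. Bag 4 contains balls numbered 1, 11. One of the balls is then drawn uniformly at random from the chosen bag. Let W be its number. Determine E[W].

85/16

E[W | bag 1] = (4+5+6)/3 = 5.
E[W | bag 2] = (2+10+1+5)/4 = 9/2.
E[W | bag 3] = (6+6)/2 = 6.
E[W | bag 4] = (1+11)/2 = 6.
By the law of total expectation,
E[W] = (1/2)·(5) + (1/8)·(9/2) + (1/4)·(6) + (1/8)·(6) = 85/16.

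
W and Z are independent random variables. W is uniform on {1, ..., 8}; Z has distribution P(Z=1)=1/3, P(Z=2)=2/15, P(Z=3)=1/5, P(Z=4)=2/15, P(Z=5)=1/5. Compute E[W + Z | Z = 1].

11/2

P(Z = 1) = 1/3.
Summing (W+Z)·P(x,y) over outcomes with Z = 1 gives 11/6.
E[W + Z | Z = 1] = (11/6) / (1/3) = 11/2.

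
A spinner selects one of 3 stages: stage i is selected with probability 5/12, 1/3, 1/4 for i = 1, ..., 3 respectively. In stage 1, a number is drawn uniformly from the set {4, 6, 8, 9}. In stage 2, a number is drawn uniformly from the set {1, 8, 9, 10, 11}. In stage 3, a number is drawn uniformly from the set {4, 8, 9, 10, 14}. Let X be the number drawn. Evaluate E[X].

E[X | stage 1] = (4+6+8+9)/4 = 27/4.
E[X | stage 2] = (1+8+9+10+11)/5 = 39/5.
E[X | stage 3] = (4+8+9+10+14)/5 = 9.
E[X] = (5/12)·(27/4) + (1/3)·(39/5) + (1/4)·(9) = 613/80.

613/80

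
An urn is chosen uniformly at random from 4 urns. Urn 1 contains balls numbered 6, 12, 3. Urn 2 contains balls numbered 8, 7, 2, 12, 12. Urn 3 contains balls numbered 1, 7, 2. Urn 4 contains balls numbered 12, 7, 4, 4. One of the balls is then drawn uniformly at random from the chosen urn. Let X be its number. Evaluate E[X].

E[X | urn 1] = (6+12+3)/3 = 7.
E[X | urn 2] = (8+7+2+12+12)/5 = 41/5.
E[X | urn 3] = (1+7+2)/3 = 10/3.
E[X | urn 4] = (12+7+4+4)/4 = 27/4.
E[X] = (1/4)·(7) + (1/4)·(41/5) + (1/4)·(10/3) + (1/4)·(27/4) = 1517/240.

1517/240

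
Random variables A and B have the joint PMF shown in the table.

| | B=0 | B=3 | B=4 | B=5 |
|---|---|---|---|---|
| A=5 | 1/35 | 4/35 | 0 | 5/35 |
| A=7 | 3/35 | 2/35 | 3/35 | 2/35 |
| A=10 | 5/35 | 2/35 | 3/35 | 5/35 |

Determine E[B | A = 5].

37/10

P(A = 5) = 2/7.
Σ B·P over the event = 0·(1/35) + 3·(4/35) + 5·(5/35) = 37/35.
E[B | A = 5] = (37/35) / (2/7) = 37/10.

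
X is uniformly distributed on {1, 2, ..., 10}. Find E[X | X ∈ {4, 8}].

6

P(X ∈ {4, 8}) = 1/5.
Σ over the event: 4·1/10 + 8·1/10 = 6/5.
E[X | X ∈ {4, 8}] = (6/5) / (1/5) = 6.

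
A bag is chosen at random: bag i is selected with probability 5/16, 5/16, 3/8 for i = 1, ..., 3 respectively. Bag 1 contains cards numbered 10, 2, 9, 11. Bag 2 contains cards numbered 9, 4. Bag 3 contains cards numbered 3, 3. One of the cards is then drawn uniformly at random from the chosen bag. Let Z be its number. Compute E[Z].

E[Z | bag 1] = (10+2+9+11)/4 = 8.
E[Z | bag 2] = (9+4)/2 = 13/2.
E[Z | bag 3] = (3+3)/2 = 3.
By the law of total expectation,
E[Z] = (5/16)·(8) + (5/16)·(13/2) + (3/8)·(3) = 181/32.

181/32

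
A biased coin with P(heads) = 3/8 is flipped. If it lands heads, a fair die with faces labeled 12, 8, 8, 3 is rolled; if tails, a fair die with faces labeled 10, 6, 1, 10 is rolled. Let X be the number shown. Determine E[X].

57/8

E[X | heads] = (12+8+8+3)/4 = 31/4.
E[X | tails] = (10+6+1+10)/4 = 27/4.
E[X] = (3/8)·(31/4) + (5/8)·(27/4) = 57/8.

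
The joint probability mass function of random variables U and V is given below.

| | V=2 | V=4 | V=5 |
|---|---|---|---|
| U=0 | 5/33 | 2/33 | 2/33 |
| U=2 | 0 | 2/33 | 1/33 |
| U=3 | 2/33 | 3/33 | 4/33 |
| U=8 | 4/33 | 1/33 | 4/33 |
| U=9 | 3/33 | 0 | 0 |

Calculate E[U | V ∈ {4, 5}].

67/19

P(V ∈ {4, 5}) = 19/33.
Σ U·P over the event = 0·(2/33) + 0·(2/33) + 2·(2/33) + 2·(1/33) + 3·(3/33) + 3·(4/33) + 8·(1/33) + 8·(4/33) = 67/33.
E[U | V ∈ {4, 5}] = (67/33) / (19/33) = 67/19.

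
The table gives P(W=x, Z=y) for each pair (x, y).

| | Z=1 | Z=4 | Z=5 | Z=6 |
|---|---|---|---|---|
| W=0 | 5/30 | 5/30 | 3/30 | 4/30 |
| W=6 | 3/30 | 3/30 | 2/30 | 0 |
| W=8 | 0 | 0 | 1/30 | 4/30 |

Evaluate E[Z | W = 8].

P(W = 8) = 1/6.
Σ Z·P over the event = 5·(1/30) + 6·(4/30) = 29/30.
E[Z | W = 8] = (29/30) / (1/6) = 29/5.

29/5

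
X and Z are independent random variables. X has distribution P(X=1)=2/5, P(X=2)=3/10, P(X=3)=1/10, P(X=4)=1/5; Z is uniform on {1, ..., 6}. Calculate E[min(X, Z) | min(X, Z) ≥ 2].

13/5

P(min(X, Z) ≥ 2) = 1/2.
Summing min(X,Z)·P(x,y) over outcomes with min(X, Z) ≥ 2 gives 13/10.
E[min(X, Z) | min(X, Z) ≥ 2] = (13/10) / (1/2) = 13/5.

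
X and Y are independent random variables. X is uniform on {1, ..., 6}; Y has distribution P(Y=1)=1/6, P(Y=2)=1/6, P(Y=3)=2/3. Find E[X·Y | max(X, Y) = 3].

81/14

P(max(X, Y) = 3) = 7/18.
Summing XY·P(x,y) over outcomes with max(X, Y) = 3 gives 9/4.
E[X·Y | max(X, Y) = 3] = (9/4) / (7/18) = 81/14.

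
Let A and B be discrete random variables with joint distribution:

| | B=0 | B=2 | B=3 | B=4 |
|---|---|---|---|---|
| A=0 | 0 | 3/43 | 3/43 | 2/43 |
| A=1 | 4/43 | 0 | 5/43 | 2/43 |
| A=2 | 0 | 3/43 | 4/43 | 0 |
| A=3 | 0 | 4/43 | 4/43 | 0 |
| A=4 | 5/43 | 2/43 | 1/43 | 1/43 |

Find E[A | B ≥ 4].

P(B ≥ 4) = 5/43.
Σ A·P over the event = 0·(2/43) + 1·(2/43) + 4·(1/43) = 6/43.
E[A | B ≥ 4] = (6/43) / (5/43) = 6/5.

6/5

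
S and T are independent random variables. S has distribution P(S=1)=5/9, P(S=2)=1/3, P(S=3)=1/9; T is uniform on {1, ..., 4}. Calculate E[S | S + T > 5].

P(S + T > 5) = 5/36.
Summing S·P(x,y) over outcomes with S + T > 5 gives 1/3.
E[S | S + T > 5] = (1/3) / (5/36) = 12/5.

12/5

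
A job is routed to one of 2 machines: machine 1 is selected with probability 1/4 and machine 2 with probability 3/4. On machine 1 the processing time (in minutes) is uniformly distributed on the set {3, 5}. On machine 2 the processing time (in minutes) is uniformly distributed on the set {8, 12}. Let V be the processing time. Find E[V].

E[V | machine 1] = (3+5)/2 = 4.
E[V | machine 2] = (8+12)/2 = 10.
E[V] = (1/4)·(4) + (3/4)·(10) = 17/2.

17/2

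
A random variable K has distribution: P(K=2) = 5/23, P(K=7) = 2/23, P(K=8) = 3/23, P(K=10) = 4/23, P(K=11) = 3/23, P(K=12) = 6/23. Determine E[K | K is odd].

P(K is odd) = 5/23.
Σ over the event: 7·2/23 + 11·3/23 = 47/23.
E[K | K is odd] = (47/23) / (5/23) = 47/5.

47/5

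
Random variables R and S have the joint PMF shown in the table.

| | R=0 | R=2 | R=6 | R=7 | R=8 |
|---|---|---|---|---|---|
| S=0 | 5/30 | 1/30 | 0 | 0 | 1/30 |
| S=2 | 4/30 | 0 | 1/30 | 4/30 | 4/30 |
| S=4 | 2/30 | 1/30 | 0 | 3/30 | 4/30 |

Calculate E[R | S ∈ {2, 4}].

121/23

P(S ∈ {2, 4}) = 23/30.
Σ R·P over the event = 0·(4/30) + 0·(2/30) + 2·(1/30) + 6·(1/30) + 7·(4/30) + 7·(3/30) + 8·(4/30) + 8·(4/30) = 121/30.
E[R | S ∈ {2, 4}] = (121/30) / (23/30) = 121/23.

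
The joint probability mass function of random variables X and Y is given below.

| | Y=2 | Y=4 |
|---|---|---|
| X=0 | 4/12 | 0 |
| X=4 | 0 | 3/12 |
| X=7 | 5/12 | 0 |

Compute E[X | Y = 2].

35/9

P(Y = 2) = 3/4.
Σ X·P over the event = 0·(4/12) + 7·(5/12) = 35/12.
E[X | Y = 2] = (35/12) / (3/4) = 35/9.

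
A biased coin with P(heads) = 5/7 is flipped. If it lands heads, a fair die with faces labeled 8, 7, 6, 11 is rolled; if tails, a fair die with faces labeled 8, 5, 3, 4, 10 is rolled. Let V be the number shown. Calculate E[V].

E[V | heads] = (8+7+6+11)/4 = 8.
E[V | tails] = (8+5+3+4+10)/5 = 6.
By the law of total expectation,
E[V] = (5/7)·(8) + (2/7)·(6) = 52/7.

52/7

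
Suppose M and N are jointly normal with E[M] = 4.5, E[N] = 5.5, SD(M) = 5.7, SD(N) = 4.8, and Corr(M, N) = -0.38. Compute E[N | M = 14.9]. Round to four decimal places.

The regression of N on M has slope ρ·σ_N/σ_M and passes through (μ_M, μ_N).
E[N | M=14.9] = 5.5 + (-0.38)·(4.8/5.7)·(14.9 − (4.5)) = 5.5 + (-0.32)·(10.4) = 2.1720.

2.1720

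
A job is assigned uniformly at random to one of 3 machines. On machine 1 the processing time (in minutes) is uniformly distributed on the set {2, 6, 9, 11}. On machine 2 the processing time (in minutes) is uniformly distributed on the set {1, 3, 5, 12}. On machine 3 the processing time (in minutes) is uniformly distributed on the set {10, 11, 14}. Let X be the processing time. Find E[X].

287/36

E[X | machine 1] = (2+6+9+11)/4 = 7.
E[X | machine 2] = (1+3+5+12)/4 = 21/4.
E[X | machine 3] = (10+11+14)/3 = 35/3.
E[X] = (1/3)·(7) + (1/3)·(21/4) + (1/3)·(35/3) = 287/36.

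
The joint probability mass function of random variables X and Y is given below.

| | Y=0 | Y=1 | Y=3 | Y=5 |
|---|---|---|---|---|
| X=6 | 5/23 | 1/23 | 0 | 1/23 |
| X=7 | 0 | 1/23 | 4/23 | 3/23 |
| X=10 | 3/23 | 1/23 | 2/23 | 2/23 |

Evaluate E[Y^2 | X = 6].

26/7

P(X = 6) = 7/23.
Σ Y^2·P over the event = 0·(5/23) + 1·(1/23) + 25·(1/23) = 26/23.
E[Y^2 | X = 6] = (26/23) / (7/23) = 26/7.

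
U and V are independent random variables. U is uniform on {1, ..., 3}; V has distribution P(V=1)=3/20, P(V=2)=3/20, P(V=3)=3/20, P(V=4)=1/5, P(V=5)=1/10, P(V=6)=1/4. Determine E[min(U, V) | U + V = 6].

19/9

P(U + V = 6) = 3/20.
Summing min(U,V)·P(x,y) over outcomes with U + V = 6 gives 19/60.
E[min(U, V) | U + V = 6] = (19/60) / (3/20) = 19/9.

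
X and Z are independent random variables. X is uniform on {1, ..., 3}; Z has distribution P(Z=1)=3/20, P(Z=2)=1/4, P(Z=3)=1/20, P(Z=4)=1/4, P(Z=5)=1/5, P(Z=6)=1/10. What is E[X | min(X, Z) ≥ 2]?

5/2

P(min(X, Z) ≥ 2) = 17/30.
Summing X·P(x,y) over outcomes with min(X, Z) ≥ 2 gives 17/12.
E[X | min(X, Z) ≥ 2] = (17/12) / (17/30) = 5/2.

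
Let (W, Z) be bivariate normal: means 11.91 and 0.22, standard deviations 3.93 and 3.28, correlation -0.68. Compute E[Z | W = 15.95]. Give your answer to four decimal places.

E[Z | W=x] = μ_Z + ρ(σ_Z/σ_W)(x − μ_W) for jointly normal variables.
E[Z | W=15.95] = 0.22 + (-0.68)·(3.28/3.93)·(15.95 − (11.91)) = 0.22 + (-0.56753)·(4.04) = -2.0728.

-2.0728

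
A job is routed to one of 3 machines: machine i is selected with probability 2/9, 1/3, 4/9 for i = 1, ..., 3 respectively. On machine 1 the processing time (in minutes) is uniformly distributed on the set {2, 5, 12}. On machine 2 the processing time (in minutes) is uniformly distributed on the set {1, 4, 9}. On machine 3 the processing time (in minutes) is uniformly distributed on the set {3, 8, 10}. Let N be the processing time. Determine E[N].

E[N | machine 1] = (2+5+12)/3 = 19/3.
E[N | machine 2] = (1+4+9)/3 = 14/3.
E[N | machine 3] = (3+8+10)/3 = 7.
E[N] = (2/9)·(19/3) + (1/3)·(14/3) + (4/9)·(7) = 164/27.

164/27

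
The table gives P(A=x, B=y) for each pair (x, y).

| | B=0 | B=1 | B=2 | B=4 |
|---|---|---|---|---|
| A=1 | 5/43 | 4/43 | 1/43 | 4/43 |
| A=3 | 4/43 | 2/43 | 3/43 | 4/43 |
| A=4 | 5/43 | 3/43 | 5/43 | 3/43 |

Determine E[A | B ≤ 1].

P(B ≤ 1) = 23/43.
Σ A·P over the event = 1·(5/43) + 1·(4/43) + 3·(4/43) + 3·(2/43) + 4·(5/43) + 4·(3/43) = 59/43.
E[A | B ≤ 1] = (59/43) / (23/43) = 59/23.

59/23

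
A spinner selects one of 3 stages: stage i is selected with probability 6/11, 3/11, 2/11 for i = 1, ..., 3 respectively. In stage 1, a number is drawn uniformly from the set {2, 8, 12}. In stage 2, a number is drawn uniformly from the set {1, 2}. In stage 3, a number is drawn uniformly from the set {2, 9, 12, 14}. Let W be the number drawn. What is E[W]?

67/11

E[W | stage 1] = (2+8+12)/3 = 22/3.
E[W | stage 2] = (1+2)/2 = 3/2.
E[W | stage 3] = (2+9+12+14)/4 = 37/4.
E[W] = (6/11)·(22/3) + (3/11)·(3/2) + (2/11)·(37/4) = 67/11.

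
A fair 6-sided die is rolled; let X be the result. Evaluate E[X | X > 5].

6

Given X > 5, X is equally likely to be any of {6}.
E[X | X > 5] = (6) / 1 = 6.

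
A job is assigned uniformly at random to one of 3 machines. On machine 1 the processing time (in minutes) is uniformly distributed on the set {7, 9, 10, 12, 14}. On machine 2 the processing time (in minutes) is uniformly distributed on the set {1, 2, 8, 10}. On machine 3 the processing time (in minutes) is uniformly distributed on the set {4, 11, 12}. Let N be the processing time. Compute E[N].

E[N | machine 1] = (7+9+10+12+14)/5 = 52/5.
E[N | machine 2] = (1+2+8+10)/4 = 21/4.
E[N | machine 3] = (4+11+12)/3 = 9.
By the law of total expectation,
E[N] = (1/3)·(52/5) + (1/3)·(21/4) + (1/3)·(9) = 493/60.

493/60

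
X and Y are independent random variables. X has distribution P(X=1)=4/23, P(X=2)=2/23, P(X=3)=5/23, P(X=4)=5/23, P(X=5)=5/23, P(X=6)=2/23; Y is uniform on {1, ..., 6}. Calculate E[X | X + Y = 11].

37/7

P(X + Y = 11) = 7/138.
Summing X·P(x,y) over outcomes with X + Y = 11 gives 37/138.
E[X | X + Y = 11] = (37/138) / (7/138) = 37/7.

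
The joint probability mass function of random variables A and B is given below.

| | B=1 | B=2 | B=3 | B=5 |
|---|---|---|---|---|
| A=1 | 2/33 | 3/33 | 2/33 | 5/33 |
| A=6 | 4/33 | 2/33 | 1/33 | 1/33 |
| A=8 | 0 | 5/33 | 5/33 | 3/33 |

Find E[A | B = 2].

P(B = 2) = 10/33.
Σ A·P over the event = 1·(3/33) + 6·(2/33) + 8·(5/33) = 5/3.
E[A | B = 2] = (5/3) / (10/33) = 11/2.

11/2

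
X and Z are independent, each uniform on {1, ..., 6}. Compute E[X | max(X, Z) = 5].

35/9

Outcomes with max(X, Z) = 5: (1,5), (2,5), (3,5), (4,5), (5,1), (5,2), (5,3), (5,4), (5,5), each with probability 1/36.
E[X | max(X, Z) = 5] = (1 + 2 + 3 + 4 + 5 + 5 + 5 + 5 + 5) / 9 = 35/9.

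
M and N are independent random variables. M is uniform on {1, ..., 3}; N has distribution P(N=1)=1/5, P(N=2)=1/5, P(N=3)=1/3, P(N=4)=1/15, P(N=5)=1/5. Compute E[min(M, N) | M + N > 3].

23/12

P(M + N > 3) = 4/5.
Summing min(M,N)·P(x,y) over outcomes with M + N > 3 gives 23/15.
E[min(M, N) | M + N > 3] = (23/15) / (4/5) = 23/12.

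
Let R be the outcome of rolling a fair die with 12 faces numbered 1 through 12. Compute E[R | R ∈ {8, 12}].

10

P(R ∈ {8, 12}) = 1/6.
Σ over the event: 8·1/12 + 12·1/12 = 5/3.
E[R | R ∈ {8, 12}] = (5/3) / (1/6) = 10.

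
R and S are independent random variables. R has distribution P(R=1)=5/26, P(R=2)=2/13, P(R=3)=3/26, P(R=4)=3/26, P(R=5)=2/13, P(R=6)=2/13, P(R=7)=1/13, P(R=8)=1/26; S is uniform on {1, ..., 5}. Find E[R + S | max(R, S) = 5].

P(max(R, S) = 5) = 7/26.
Summing (R+S)·P(x,y) over outcomes with max(R, S) = 5 gives 269/130.
E[R + S | max(R, S) = 5] = (269/130) / (7/26) = 269/35.

269/35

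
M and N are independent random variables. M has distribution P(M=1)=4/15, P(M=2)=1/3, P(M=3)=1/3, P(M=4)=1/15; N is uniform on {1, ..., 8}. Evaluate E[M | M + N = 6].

P(M + N = 6) = 1/8.
Summing M·P(x,y) over outcomes with M + N = 6 gives 11/40.
E[M | M + N = 6] = (11/40) / (1/8) = 11/5.

11/5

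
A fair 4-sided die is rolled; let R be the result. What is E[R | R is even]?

Given R is even, R is equally likely to be any of {2, 4}.
E[R | R is even] = (2 + 4) / 2 = 3.

3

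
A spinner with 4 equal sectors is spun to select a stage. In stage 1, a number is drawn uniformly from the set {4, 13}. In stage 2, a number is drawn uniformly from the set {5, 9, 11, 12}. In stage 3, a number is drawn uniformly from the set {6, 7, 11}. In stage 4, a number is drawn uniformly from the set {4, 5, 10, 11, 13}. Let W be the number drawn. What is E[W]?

E[W | stage 1] = (4+13)/2 = 17/2.
E[W | stage 2] = (5+9+11+12)/4 = 37/4.
E[W | stage 3] = (6+7+11)/3 = 8.
E[W | stage 4] = (4+5+10+11+13)/5 = 43/5.
By the law of total expectation,
E[W] = (1/4)·(17/2) + (1/4)·(37/4) + (1/4)·(8) + (1/4)·(43/5) = 687/80.

687/80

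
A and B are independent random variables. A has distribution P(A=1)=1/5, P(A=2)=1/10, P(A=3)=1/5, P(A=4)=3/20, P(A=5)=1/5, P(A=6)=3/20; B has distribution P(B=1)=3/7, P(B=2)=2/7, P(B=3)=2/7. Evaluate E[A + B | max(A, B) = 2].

29/9

P(max(A, B) = 2) = 9/70.
Summing (A+B)·P(x,y) over outcomes with max(A, B) = 2 gives 29/70.
E[A + B | max(A, B) = 2] = (29/70) / (9/70) = 29/9.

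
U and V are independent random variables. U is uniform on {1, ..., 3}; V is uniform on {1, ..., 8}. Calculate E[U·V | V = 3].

P(V = 3) = 1/8.
Summing UV·P(x,y) over outcomes with V = 3 gives 3/4.
E[U·V | V = 3] = (3/4) / (1/8) = 6.

6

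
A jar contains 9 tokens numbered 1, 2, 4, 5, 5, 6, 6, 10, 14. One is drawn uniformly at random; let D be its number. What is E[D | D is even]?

P(D is even) = 2/3.
Σ over the event: 2·1/9 + 4·1/9 + 6·2/9 + 10·1/9 + 14·1/9 = 14/3.
E[D | D is even] = (14/3) / (2/3) = 7.

7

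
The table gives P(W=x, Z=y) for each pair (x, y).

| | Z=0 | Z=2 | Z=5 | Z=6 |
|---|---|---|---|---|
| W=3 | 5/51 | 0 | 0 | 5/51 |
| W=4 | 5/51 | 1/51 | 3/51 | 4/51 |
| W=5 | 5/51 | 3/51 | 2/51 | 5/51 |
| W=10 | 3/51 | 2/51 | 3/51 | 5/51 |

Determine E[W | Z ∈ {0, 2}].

43/8

P(Z ∈ {0, 2}) = 8/17.
Σ W·P over the event = 3·(5/51) + 4·(5/51) + 4·(1/51) + 5·(5/51) + 5·(3/51) + 10·(3/51) + 10·(2/51) = 43/17.
E[W | Z ∈ {0, 2}] = (43/17) / (8/17) = 43/8.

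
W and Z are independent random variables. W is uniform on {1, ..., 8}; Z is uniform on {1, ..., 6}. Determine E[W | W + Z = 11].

13/2

Outcomes with W + Z = 11: (5,6), (6,5), (7,4), (8,3), each with probability 1/48.
E[W | W + Z = 11] = (5 + 6 + 7 + 8) / 4 = 13/2.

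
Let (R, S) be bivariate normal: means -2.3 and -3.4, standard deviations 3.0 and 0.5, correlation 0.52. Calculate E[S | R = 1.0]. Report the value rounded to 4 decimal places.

-3.1140

The regression of S on R has slope ρ·σ_S/σ_R and passes through (μ_R, μ_S).
E[S | R=1.0] = -3.4 + (0.52)·(0.5/3.0)·(1.0 − (-2.3)) = -3.4 + (0.086667)·(3.3) = -3.1140.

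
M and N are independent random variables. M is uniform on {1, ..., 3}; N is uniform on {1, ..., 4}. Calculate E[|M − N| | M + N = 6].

1

Outcomes with M + N = 6: (2,4), (3,3), each with probability 1/12.
E[|M − N| | M + N = 6] = (2 + 0) / 2 = 1.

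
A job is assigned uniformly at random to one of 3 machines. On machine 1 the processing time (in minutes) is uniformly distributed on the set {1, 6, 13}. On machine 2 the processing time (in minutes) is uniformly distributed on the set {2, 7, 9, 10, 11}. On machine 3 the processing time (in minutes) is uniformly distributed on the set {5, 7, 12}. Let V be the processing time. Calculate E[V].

337/45

E[V | machine 1] = (1+6+13)/3 = 20/3.
E[V | machine 2] = (2+7+9+10+11)/5 = 39/5.
E[V | machine 3] = (5+7+12)/3 = 8.
By the law of total expectation,
E[V] = (1/3)·(20/3) + (1/3)·(39/5) + (1/3)·(8) = 337/45.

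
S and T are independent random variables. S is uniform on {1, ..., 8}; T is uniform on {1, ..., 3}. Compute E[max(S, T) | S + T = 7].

Outcomes with S + T = 7: (4,3), (5,2), (6,1), each with probability 1/24.
E[max(S, T) | S + T = 7] = (4 + 5 + 6) / 3 = 5.

5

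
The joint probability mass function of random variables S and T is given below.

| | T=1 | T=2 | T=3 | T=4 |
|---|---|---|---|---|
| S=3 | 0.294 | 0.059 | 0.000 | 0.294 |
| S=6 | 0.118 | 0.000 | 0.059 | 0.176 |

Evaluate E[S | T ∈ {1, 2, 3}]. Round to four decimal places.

P(T ∈ {1, 2, 3}) = 0.530.
Σ S·P over the event = 3·(0.294) + 3·(0.059) + 6·(0.118) + 6·(0.059) = 2.121.
E[S | T ∈ {1, 2, 3}] = (2.121) / (0.530) = 4.0019.

4.0019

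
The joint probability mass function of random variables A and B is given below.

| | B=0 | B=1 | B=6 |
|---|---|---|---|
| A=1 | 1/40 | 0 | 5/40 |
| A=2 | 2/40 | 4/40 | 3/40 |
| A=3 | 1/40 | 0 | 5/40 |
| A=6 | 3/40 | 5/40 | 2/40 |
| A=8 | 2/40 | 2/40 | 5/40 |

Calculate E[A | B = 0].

14/3

P(B = 0) = 9/40.
Σ A·P over the event = 1·(1/40) + 2·(2/40) + 3·(1/40) + 6·(3/40) + 8·(2/40) = 21/20.
E[A | B = 0] = (21/20) / (9/40) = 14/3.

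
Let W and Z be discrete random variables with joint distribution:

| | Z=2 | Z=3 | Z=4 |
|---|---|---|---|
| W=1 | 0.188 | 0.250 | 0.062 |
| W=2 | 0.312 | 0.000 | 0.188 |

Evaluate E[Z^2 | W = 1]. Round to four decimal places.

7.9880

P(W = 1) = 0.500.
Summing Z^2·P(W=x,Z=y) over the conditioning event gives 3.994.
E[Z^2 | W = 1] = (3.994) / (0.500) = 7.9880.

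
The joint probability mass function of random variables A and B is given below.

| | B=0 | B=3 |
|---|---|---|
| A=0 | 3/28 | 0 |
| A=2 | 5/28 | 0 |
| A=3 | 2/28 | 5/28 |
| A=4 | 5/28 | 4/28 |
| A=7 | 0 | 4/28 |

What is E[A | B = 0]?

12/5

P(B = 0) = 15/28.
Σ A·P over the event = 0·(3/28) + 2·(5/28) + 3·(2/28) + 4·(5/28) = 9/7.
E[A | B = 0] = (9/7) / (15/28) = 12/5.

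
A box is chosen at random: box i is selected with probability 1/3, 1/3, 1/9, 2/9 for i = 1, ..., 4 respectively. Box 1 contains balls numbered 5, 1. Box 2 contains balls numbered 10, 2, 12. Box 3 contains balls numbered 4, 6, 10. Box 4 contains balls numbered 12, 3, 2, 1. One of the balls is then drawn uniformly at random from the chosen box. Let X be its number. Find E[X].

E[X | box 1] = (5+1)/2 = 3.
E[X | box 2] = (10+2+12)/3 = 8.
E[X | box 3] = (4+6+10)/3 = 20/3.
E[X | box 4] = (12+3+2+1)/4 = 9/2.
E[X] = (1/3)·(3) + (1/3)·(8) + (1/9)·(20/3) + (2/9)·(9/2) = 146/27.

146/27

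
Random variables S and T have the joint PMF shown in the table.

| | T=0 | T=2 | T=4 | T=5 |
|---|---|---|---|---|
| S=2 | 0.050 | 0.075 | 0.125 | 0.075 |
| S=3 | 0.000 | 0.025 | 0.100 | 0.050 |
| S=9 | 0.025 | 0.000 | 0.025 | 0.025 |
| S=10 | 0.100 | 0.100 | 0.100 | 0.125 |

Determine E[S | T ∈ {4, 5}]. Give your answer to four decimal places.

P(T ∈ {4, 5}) = 0.625.
Σ S·P over the event = 2·(0.125) + 2·(0.075) + 3·(0.100) + 3·(0.050) + 9·(0.025) + 9·(0.025) + 10·(0.100) + 10·(0.125) = 3.550.
E[S | T ∈ {4, 5}] = (3.550) / (0.625) = 5.6800.

5.6800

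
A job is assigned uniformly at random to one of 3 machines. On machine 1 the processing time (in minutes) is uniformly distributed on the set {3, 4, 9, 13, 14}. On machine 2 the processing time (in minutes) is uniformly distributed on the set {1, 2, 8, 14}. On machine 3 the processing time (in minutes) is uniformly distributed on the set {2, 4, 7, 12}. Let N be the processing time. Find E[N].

E[N | machine 1] = (3+4+9+13+14)/5 = 43/5.
E[N | machine 2] = (1+2+8+14)/4 = 25/4.
E[N | machine 3] = (2+4+7+12)/4 = 25/4.
E[N] = (1/3)·(43/5) + (1/3)·(25/4) + (1/3)·(25/4) = 211/30.

211/30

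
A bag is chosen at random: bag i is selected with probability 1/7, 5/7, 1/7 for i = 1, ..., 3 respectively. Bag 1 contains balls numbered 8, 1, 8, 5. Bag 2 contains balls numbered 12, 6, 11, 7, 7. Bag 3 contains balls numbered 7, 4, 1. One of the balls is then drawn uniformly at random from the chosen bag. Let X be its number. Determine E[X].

15/2

E[X | bag 1] = (8+1+8+5)/4 = 11/2.
E[X | bag 2] = (12+6+11+7+7)/5 = 43/5.
E[X | bag 3] = (7+4+1)/3 = 4.
E[X] = (1/7)·(11/2) + (5/7)·(43/5) + (1/7)·(4) = 15/2.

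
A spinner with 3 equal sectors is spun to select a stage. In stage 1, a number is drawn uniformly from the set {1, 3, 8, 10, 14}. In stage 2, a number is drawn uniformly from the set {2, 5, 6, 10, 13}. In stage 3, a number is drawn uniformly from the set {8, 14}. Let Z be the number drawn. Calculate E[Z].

127/15

E[Z | stage 1] = (1+3+8+10+14)/5 = 36/5.
E[Z | stage 2] = (2+5+6+10+13)/5 = 36/5.
E[Z | stage 3] = (8+14)/2 = 11.
By the law of total expectation,
E[Z] = (1/3)·(36/5) + (1/3)·(36/5) + (1/3)·(11) = 127/15.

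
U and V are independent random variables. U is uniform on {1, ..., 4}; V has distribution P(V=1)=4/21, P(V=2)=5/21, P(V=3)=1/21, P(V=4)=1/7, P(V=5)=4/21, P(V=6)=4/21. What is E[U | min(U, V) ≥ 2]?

3

P(min(U, V) ≥ 2) = 17/28.
Summing U·P(x,y) over outcomes with min(U, V) ≥ 2 gives 51/28.
E[U | min(U, V) ≥ 2] = (51/28) / (17/28) = 3.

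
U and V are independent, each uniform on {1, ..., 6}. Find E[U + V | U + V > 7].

P(U + V > 7) = 5/12.
Summing (U+V)·P(x,y) over outcomes with U + V > 7 gives 35/9.
E[U + V | U + V > 7] = (35/9) / (5/12) = 28/3.

28/3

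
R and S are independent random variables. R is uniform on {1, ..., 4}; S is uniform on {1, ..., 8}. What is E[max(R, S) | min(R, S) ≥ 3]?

67/12

P(min(R, S) ≥ 3) = 3/8.
Summing max(R,S)·P(x,y) over outcomes with min(R, S) ≥ 3 gives 67/32.
E[max(R, S) | min(R, S) ≥ 3] = (67/32) / (3/8) = 67/12.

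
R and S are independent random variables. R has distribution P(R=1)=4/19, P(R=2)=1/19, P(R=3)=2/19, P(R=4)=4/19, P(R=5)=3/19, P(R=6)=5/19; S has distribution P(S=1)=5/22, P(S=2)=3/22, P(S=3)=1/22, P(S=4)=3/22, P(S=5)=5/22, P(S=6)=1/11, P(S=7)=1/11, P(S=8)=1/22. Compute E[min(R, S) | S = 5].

68/19

P(S = 5) = 5/22.
Summing min(R,S)·P(x,y) over outcomes with S = 5 gives 170/209.
E[min(R, S) | S = 5] = (170/209) / (5/22) = 68/19.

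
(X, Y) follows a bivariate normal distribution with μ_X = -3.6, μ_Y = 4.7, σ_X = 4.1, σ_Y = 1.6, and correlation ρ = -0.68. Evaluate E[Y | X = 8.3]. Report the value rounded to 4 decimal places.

For a bivariate normal, E[Y | X=x] = μ_Y + ρ·(σ_Y/σ_X)·(x − μ_X).
E[Y | X=8.3] = 4.7 + (-0.68)·(1.6/4.1)·(8.3 − (-3.6)) = 4.7 + (-0.26537)·(11.9) = 1.5421.

1.5421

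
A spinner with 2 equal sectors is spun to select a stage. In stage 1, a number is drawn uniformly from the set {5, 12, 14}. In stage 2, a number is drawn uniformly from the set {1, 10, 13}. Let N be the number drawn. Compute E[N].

55/6

E[N | stage 1] = (5+12+14)/3 = 31/3.
E[N | stage 2] = (1+10+13)/3 = 8.
By the law of total expectation,
E[N] = (1/2)·(31/3) + (1/2)·(8) = 55/6.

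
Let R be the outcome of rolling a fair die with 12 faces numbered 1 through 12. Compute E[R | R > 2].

15/2

Given R > 2, R is equally likely to be any of {3, 4, 5, 6, 7, 8, 9, 10, 11, 12}.
E[R | R > 2] = (3 + 4 + 5 + 6 + 7 + 8 + 9 + 10 + 11 + 12) / 10 = 15/2.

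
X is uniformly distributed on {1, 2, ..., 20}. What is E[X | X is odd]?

Given X is odd, X is equally likely to be any of {1, 3, 5, 7, 9, 11, 13, 15, 17, 19}.
E[X | X is odd] = (1 + 3 + 5 + 7 + 9 + 11 + 13 + 15 + 17 + 19) / 10 = 10.

10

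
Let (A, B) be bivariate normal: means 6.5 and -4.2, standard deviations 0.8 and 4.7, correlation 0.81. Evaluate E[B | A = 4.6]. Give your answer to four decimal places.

-13.2416

E[B | A=x] = μ_B + ρ(σ_B/σ_A)(x − μ_A) for jointly normal variables.
E[B | A=4.6] = -4.2 + (0.81)·(4.7/0.8)·(4.6 − (6.5)) = -4.2 + (4.75875)·(-1.9) = -13.2416.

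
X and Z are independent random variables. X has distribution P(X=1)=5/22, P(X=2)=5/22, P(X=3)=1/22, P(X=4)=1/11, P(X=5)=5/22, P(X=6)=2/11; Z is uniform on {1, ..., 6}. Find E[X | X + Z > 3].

P(X + Z > 3) = 39/44.
Summing X·P(x,y) over outcomes with X + Z > 3 gives 215/66.
E[X | X + Z > 3] = (215/66) / (39/44) = 430/117.

430/117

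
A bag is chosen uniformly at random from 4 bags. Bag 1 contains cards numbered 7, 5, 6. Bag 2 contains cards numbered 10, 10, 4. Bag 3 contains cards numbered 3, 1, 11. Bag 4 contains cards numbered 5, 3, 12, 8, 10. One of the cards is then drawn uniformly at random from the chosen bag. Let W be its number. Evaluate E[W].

133/20

E[W | bag 1] = (7+5+6)/3 = 6.
E[W | bag 2] = (10+10+4)/3 = 8.
E[W | bag 3] = (3+1+11)/3 = 5.
E[W | bag 4] = (5+3+12+8+10)/5 = 38/5.
By the law of total expectation,
E[W] = (1/4)·(6) + (1/4)·(8) + (1/4)·(5) + (1/4)·(38/5) = 133/20.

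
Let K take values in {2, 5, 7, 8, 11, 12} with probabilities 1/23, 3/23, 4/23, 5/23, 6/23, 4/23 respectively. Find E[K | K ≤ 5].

17/4

P(K ≤ 5) = 4/23.
Σ over the event: 2·1/23 + 5·3/23 = 17/23.
E[K | K ≤ 5] = (17/23) / (4/23) = 17/4.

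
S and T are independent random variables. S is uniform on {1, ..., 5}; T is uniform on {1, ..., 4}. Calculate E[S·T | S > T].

17/2

P(S > T) = 1/2.
Summing ST·P(x,y) over outcomes with S > T gives 17/4.
E[S·T | S > T] = (17/4) / (1/2) = 17/2.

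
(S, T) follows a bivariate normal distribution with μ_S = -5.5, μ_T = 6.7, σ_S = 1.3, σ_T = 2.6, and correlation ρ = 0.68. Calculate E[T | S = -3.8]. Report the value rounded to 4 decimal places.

For a bivariate normal, E[T | S=x] = μ_T + ρ·(σ_T/σ_S)·(x − μ_S).
E[T | S=-3.8] = 6.7 + (0.68)·(2.6/1.3)·(-3.8 − (-5.5)) = 6.7 + (1.36)·(1.7) = 9.0120.

9.0120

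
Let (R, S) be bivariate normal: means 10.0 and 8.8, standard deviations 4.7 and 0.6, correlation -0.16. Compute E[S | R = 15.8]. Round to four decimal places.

E[S | R=x] = μ_S + ρ(σ_S/σ_R)(x − μ_R) for jointly normal variables.
E[S | R=15.8] = 8.8 + (-0.16)·(0.6/4.7)·(15.8 − (10.0)) = 8.8 + (-0.020426)·(5.8) = 8.6815.

8.6815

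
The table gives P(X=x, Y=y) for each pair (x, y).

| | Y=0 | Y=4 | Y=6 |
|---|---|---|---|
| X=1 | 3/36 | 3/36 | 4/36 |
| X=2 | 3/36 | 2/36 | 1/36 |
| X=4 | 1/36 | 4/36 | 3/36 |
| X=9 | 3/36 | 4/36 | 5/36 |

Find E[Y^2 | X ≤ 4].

P(X ≤ 4) = 2/3.
Summing Y^2·P(X=x,Y=y) over the conditioning event gives 12.
E[Y^2 | X ≤ 4] = (12) / (2/3) = 18.

18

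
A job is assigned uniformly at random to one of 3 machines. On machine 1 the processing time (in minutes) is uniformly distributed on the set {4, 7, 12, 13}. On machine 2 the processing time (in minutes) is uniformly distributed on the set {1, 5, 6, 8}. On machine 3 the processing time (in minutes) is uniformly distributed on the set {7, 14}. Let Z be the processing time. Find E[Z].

49/6

E[Z | machine 1] = (4+7+12+13)/4 = 9.
E[Z | machine 2] = (1+5+6+8)/4 = 5.
E[Z | machine 3] = (7+14)/2 = 21/2.
E[Z] = (1/3)·(9) + (1/3)·(5) + (1/3)·(21/2) = 49/6.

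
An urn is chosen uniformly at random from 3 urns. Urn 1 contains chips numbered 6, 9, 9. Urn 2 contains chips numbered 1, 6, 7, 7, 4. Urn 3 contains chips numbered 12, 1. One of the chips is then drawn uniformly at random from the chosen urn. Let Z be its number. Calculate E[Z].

13/2

E[Z | urn 1] = (6+9+9)/3 = 8.
E[Z | urn 2] = (1+6+7+7+4)/5 = 5.
E[Z | urn 3] = (12+1)/2 = 13/2.
E[Z] = (1/3)·(8) + (1/3)·(5) + (1/3)·(13/2) = 13/2.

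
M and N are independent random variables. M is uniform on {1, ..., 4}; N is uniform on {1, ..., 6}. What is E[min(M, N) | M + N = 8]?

P(M + N = 8) = 1/8.
Summing min(M,N)·P(x,y) over outcomes with M + N = 8 gives 3/8.
E[min(M, N) | M + N = 8] = (3/8) / (1/8) = 3.

3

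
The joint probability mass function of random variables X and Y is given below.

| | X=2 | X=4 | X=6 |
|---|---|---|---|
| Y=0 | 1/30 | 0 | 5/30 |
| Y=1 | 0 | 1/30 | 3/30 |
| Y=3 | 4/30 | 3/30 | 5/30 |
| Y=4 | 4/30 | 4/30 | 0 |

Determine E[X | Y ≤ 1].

27/5

P(Y ≤ 1) = 1/3.
Σ X·P over the event = 2·(1/30) + 4·(1/30) + 6·(5/30) + 6·(3/30) = 9/5.
E[X | Y ≤ 1] = (9/5) / (1/3) = 27/5.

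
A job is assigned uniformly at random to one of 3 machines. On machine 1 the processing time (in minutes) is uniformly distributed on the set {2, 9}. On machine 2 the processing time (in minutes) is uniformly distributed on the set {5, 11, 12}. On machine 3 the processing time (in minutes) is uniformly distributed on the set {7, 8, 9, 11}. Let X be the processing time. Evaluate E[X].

283/36

E[X | machine 1] = (2+9)/2 = 11/2.
E[X | machine 2] = (5+11+12)/3 = 28/3.
E[X | machine 3] = (7+8+9+11)/4 = 35/4.
E[X] = (1/3)·(11/2) + (1/3)·(28/3) + (1/3)·(35/4) = 283/36.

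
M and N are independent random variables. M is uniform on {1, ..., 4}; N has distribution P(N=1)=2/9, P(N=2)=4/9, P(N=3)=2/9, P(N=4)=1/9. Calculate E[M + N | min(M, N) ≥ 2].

P(min(M, N) ≥ 2) = 7/12.
Summing (M+N)·P(x,y) over outcomes with min(M, N) ≥ 2 gives 13/4.
E[M + N | min(M, N) ≥ 2] = (13/4) / (7/12) = 39/7.

39/7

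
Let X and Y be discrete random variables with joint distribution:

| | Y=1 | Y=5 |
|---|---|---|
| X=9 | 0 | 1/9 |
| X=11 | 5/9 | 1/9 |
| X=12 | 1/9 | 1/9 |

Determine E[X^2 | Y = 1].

P(Y = 1) = 2/3.
Σ X^2·P over the event = 121·(5/9) + 144·(1/9) = 749/9.
E[X^2 | Y = 1] = (749/9) / (2/3) = 749/6.

749/6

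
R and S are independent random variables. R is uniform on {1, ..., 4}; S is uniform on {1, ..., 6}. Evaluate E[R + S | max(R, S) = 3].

24/5

P(max(R, S) = 3) = 5/24.
Summing (R+S)·P(x,y) over outcomes with max(R, S) = 3 gives 1.
E[R + S | max(R, S) = 3] = (1) / (5/24) = 24/5.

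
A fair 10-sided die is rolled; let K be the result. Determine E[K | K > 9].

Given K > 9, K is equally likely to be any of {10}.
E[K | K > 9] = (10) / 1 = 10.

10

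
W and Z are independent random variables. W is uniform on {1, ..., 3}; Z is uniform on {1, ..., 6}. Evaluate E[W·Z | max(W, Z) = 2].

Outcomes with max(W, Z) = 2: (1,2), (2,1), (2,2), each with probability 1/18.
E[W·Z | max(W, Z) = 2] = (2 + 2 + 4) / 3 = 8/3.

8/3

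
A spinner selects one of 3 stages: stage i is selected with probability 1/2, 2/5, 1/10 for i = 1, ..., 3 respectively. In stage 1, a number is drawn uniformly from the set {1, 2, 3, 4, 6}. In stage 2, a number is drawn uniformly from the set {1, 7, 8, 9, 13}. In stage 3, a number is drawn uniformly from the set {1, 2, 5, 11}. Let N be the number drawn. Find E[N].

1023/200

E[N | stage 1] = (1+2+3+4+6)/5 = 16/5.
E[N | stage 2] = (1+7+8+9+13)/5 = 38/5.
E[N | stage 3] = (1+2+5+11)/4 = 19/4.
E[N] = (1/2)·(16/5) + (2/5)·(38/5) + (1/10)·(19/4) = 1023/200.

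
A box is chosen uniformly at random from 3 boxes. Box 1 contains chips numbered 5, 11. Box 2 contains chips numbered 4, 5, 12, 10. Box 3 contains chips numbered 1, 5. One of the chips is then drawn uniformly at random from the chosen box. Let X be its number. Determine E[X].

25/4

E[X | box 1] = (5+11)/2 = 8.
E[X | box 2] = (4+5+12+10)/4 = 31/4.
E[X | box 3] = (1+5)/2 = 3.
E[X] = (1/3)·(8) + (1/3)·(31/4) + (1/3)·(3) = 25/4.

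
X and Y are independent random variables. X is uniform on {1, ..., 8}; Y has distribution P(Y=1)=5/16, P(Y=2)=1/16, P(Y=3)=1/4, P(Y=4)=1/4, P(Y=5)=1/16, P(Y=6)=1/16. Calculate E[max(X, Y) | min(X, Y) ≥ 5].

53/8

P(min(X, Y) ≥ 5) = 1/16.
Summing max(X,Y)·P(x,y) over outcomes with min(X, Y) ≥ 5 gives 53/128.
E[max(X, Y) | min(X, Y) ≥ 5] = (53/128) / (1/16) = 53/8.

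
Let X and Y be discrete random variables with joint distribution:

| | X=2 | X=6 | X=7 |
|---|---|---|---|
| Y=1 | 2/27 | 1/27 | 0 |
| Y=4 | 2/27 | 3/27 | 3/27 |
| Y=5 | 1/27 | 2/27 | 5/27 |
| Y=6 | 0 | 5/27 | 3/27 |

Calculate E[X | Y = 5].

49/8

P(Y = 5) = 8/27.
Summing X·P(X=x,Y=y) over the conditioning event gives 49/27.
E[X | Y = 5] = (49/27) / (8/27) = 49/8.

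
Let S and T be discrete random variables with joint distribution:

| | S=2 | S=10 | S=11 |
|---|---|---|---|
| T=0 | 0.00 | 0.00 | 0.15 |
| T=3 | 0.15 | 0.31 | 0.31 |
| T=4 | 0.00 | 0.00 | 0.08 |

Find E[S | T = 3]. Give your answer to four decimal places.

8.8442

P(T = 3) = 0.77.
Σ S·P over the event = 2·(0.15) + 10·(0.31) + 11·(0.31) = 6.81.
E[S | T = 3] = (6.81) / (0.77) = 8.8442.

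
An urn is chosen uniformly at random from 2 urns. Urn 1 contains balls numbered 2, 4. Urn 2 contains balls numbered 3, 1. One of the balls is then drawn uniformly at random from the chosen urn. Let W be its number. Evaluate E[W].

5/2

E[W | urn 1] = (2+4)/2 = 3.
E[W | urn 2] = (3+1)/2 = 2.
By the law of total expectation,
E[W] = (1/2)·(3) + (1/2)·(2) = 5/2.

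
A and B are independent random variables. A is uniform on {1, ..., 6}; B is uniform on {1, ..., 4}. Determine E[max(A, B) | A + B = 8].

5

Outcomes with A + B = 8: (4,4), (5,3), (6,2), each with probability 1/24.
E[max(A, B) | A + B = 8] = (4 + 5 + 6) / 3 = 5.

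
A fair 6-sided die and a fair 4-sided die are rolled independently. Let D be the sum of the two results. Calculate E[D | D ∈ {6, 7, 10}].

62/9

P(D ∈ {6, 7, 10}) = 3/8.
Σ over the event: 6·1/6 + 7·1/6 + 10·1/24 = 31/12.
E[D | D ∈ {6, 7, 10}] = (31/12) / (3/8) = 62/9.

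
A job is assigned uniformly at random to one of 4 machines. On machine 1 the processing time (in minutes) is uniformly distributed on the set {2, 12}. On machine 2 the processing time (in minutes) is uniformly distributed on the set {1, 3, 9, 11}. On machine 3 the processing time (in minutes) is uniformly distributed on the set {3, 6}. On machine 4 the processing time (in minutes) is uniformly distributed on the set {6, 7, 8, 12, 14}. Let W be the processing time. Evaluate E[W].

269/40

E[W | machine 1] = (2+12)/2 = 7.
E[W | machine 2] = (1+3+9+11)/4 = 6.
E[W | machine 3] = (3+6)/2 = 9/2.
E[W | machine 4] = (6+7+8+12+14)/5 = 47/5.
E[W] = (1/4)·(7) + (1/4)·(6) + (1/4)·(9/2) + (1/4)·(47/5) = 269/40.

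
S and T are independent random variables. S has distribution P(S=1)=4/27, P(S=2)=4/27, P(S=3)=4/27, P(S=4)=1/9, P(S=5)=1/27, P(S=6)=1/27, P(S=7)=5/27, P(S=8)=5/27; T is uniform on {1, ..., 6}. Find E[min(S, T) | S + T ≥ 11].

181/38

P(S + T ≥ 11) = 19/81.
Summing min(S,T)·P(x,y) over outcomes with S + T ≥ 11 gives 181/162.
E[min(S, T) | S + T ≥ 11] = (181/162) / (19/81) = 181/38.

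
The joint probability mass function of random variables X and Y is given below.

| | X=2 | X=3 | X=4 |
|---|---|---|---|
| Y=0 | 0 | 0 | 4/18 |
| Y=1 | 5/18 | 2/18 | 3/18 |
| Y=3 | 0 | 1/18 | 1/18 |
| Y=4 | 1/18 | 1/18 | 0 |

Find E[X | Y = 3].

7/2

P(Y = 3) = 1/9.
Σ X·P over the event = 3·(1/18) + 4·(1/18) = 7/18.
E[X | Y = 3] = (7/18) / (1/9) = 7/2.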